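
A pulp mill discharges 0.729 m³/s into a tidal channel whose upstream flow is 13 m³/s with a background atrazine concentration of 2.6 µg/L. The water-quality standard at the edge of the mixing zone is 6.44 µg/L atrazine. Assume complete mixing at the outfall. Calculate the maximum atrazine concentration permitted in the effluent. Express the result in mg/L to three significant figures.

0.0749 mg/L

2.6 µg/L = 0.0026 mg/L.
6.44 µg/L = 0.00644 mg/L.
Mass balance: 0.00644·13.73 = 0.729·Cₑ + 13·0.0026.
Cₑ = (0.08841 − 0.0338) / 0.729 = 0.07492 mg/L.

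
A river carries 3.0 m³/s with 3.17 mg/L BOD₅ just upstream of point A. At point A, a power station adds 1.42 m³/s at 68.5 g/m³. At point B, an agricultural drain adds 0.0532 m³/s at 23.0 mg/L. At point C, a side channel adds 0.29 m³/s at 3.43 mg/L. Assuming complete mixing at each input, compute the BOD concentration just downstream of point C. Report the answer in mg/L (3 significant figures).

22.9 mg/L

After input A: C = (3·3.17 + 1.42·68.5) / 4.42 = 24.16 mg/L.
After input B: C = (4.42·24.16 + 0.0532·23) / 4.473 = 24.14 mg/L.
After input C: C = (4.473·24.14 + 0.29·3.43) / 4.763 = 22.88 mg/L.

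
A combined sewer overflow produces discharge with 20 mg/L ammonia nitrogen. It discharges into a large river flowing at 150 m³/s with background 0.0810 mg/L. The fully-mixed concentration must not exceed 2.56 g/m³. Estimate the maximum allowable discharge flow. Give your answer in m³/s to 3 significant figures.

Mass balance at complete mixing: C_std·(Q_w + Q_r) = Q_w·C_e + Q_r·C_b.
Rearranging, Q_w = Q_r·(C_std − C_b)/(C_e − C_std) = 150·(2.56 − 0.081) / (20 − 2.56) = 21.32 m³/s.

21.3 m³/s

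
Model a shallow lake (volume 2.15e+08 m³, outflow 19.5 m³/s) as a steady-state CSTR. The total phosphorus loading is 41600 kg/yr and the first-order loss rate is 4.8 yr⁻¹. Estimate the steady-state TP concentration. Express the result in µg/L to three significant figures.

Outflow Q = 19.5 m³/s × 3.156e+07 s/yr = 6.154e+08 m³/yr.
Steady-state CSTR mass balance: W = Q·C + k·V·C, so C = W/(Q + kV).
Q + kV = 6.154e+08 + 4.8·2.15e+08 = 1.647e+09 m³/yr.
C = 41600/1.647e+09 = 2.525e-05 kg/m³ = 0.02525 mg/L = 25.25 µg/L.

25.3 µg/L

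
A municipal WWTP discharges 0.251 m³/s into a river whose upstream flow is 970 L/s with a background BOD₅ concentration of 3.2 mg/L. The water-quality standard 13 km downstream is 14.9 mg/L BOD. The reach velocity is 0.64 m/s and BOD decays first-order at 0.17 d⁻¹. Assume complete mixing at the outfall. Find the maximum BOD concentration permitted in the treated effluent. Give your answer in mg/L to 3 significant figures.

970 L/s = 0.97 m³/s.
Travel time to the compliance point: t = 1.3e+04/0.64 = 2.031e+04 s = 0.2351 d; decay factor exp(−0.17·0.2351) = 0.9608.
So the concentration just after mixing may be at most 14.9/0.9608 = 15.51 mg/L.
Mass balance: 15.51·1.221 = 0.251·Cₑ + 0.97·3.2.
Cₑ = (18.93 − 3.104) / 0.251 = 63.07 mg/L.

63.1 mg/L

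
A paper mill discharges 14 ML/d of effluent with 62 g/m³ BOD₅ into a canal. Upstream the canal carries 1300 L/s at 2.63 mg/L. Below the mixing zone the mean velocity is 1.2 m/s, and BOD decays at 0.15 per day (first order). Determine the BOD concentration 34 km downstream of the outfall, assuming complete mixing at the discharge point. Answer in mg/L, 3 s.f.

14 ML/d = 0.162 m³/s.
1300 L/s = 1.3 m³/s.
After complete mixing, C₀ = (0.162·62 + 1.3·2.63) / 1.462 = 9.21 mg/L.
Travel time t = 3.4e+04 m / 1.2 m/s = 2.833e+04 s = 0.3279 d.
C = 9.21·exp(−0.15·0.3279) = 9.21·0.952 = 8.768 mg/L.

8.77 mg/L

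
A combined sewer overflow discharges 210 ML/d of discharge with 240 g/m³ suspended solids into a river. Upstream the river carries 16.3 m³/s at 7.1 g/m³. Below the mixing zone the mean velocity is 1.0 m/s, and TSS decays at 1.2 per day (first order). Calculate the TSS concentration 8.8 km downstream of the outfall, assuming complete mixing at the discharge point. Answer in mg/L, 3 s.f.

33.0 mg/L

210 ML/d = 2.431 m³/s.
After complete mixing, C₀ = (2.431·240 + 16.3·7.1) / 18.73 = 37.32 mg/L.
Travel time t = 8800 m / 1.0 m/s = 8800 s = 0.1019 d.
C = 37.32·exp(−1.2·0.1019) = 37.32·0.885 = 33.03 mg/L.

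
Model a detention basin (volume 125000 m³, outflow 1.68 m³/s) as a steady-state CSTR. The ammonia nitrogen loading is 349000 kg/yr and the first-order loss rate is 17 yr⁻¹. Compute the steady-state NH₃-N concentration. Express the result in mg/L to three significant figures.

Outflow Q = 1.68 m³/s × 3.156e+07 s/yr = 5.302e+07 m³/yr.
Steady-state CSTR mass balance: W = Q·C + k·V·C, so C = W/(Q + kV).
Q + kV = 5.302e+07 + 17·125000 = 5.514e+07 m³/yr.
C = 349000/5.514e+07 = 0.006329 kg/m³ = 6.329 mg/L.

6.33 mg/L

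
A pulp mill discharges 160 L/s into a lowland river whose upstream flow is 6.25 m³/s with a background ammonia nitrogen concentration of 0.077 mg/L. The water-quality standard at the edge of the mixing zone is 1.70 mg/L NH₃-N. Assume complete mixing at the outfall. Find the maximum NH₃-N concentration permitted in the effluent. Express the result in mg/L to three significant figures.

160 L/s = 0.16 m³/s.
Mass balance: 1.7·6.41 = 0.16·Cₑ + 6.25·0.077.
Cₑ = (10.9 − 0.4813) / 0.16 = 65.1 mg/L.

65.1 mg/L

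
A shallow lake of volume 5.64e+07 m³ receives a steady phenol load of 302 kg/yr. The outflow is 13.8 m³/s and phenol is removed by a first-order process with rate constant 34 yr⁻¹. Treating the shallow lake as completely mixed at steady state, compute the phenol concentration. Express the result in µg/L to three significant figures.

Outflow Q = 13.8 m³/s × 3.156e+07 s/yr = 4.355e+08 m³/yr.
Steady-state CSTR mass balance: W = Q·C + k·V·C, so C = W/(Q + kV).
Q + kV = 4.355e+08 + 34·5.64e+07 = 2.353e+09 m³/yr.
C = 302/2.353e+09 = 1.283e-07 kg/m³ = 0.0001283 mg/L = 0.1283 µg/L.

0.128 µg/L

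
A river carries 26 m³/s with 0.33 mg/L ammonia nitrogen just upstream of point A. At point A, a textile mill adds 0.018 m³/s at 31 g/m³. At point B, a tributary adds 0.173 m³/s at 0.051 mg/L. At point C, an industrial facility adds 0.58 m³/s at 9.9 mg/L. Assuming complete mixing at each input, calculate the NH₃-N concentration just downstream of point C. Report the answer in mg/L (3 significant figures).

0.556 mg/L

After input A: C = (26·0.33 + 0.018·31) / 26.02 = 0.3512 mg/L.
After input B: C = (26.02·0.3512 + 0.173·0.051) / 26.19 = 0.3492 mg/L.
After input C: C = (26.19·0.3492 + 0.58·9.9) / 26.77 = 0.5562 mg/L.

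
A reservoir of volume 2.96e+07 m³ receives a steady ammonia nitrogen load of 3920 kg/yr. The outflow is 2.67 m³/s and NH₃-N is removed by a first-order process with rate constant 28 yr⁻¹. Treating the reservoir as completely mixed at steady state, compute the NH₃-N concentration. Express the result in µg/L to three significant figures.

Outflow Q = 2.67 m³/s × 3.156e+07 s/yr = 8.426e+07 m³/yr.
Steady-state CSTR mass balance: W = Q·C + k·V·C, so C = W/(Q + kV).
Q + kV = 8.426e+07 + 28·2.96e+07 = 9.131e+08 m³/yr.
C = 3920/9.131e+08 = 4.293e-06 kg/m³ = 0.004293 mg/L = 4.293 µg/L.

4.29 µg/L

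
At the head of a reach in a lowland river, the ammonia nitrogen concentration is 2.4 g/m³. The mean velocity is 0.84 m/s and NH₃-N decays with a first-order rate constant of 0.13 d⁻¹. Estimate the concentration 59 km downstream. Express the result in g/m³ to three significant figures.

2.16 g/m³

Travel time t = 59 km / 0.84 m/s = 5.9e+04/0.84 = 7.024e+04 s = 0.8129 d.
First-order decay: C = 2.4·exp(−0.13·0.8129) = 2.4·0.8997 = 2.159 g/m³.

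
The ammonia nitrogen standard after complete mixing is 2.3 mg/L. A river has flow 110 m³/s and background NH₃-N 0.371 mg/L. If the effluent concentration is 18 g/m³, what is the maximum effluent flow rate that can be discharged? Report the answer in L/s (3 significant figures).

13500 L/s

Mass balance at complete mixing: C_std·(Q_w + Q_r) = Q_w·C_e + Q_r·C_b.
Rearranging, Q_w = Q_r·(C_std − C_b)/(C_e − C_std) = 110·(2.3 − 0.371) / (18 − 2.3) = 13.52 m³/s.
= 1.352e+04 L/s.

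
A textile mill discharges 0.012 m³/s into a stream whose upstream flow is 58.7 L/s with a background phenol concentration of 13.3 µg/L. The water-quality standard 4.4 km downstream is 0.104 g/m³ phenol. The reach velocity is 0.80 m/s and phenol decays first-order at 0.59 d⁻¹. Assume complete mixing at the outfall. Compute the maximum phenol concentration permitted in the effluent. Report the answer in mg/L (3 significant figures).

0.571 mg/L

58.7 L/s = 0.0587 m³/s.
13.3 µg/L = 0.0133 mg/L.
Travel time to the compliance point: t = 4400/0.80 = 5500 s = 0.06366 d; decay factor exp(−0.59·0.06366) = 0.9631.
So the concentration just after mixing may be at most 0.104/0.9631 = 0.108 mg/L.
Mass balance: 0.108·0.0707 = 0.012·Cₑ + 0.0587·0.0133.
Cₑ = (0.007634 − 0.0007807) / 0.012 = 0.5711 mg/L.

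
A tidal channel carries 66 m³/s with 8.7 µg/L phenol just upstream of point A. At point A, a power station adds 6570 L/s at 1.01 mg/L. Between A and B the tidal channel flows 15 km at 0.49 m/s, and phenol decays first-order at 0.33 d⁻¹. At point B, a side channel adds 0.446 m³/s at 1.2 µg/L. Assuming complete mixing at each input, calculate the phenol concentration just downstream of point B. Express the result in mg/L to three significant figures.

0.0879 mg/L

8.7 µg/L = 0.0087 mg/L.
6570 L/s = 6.57 m³/s.
After input A: C = (66·0.0087 + 6.57·1.01) / 72.57 = 0.09935 mg/L.
Over the 15 km reach to input B (t = 3.061e+04 s = 0.3543 d), decay gives C = 0.09935·exp(−0.33·0.3543) = 0.08839 mg/L.
1.2 µg/L = 0.0012 mg/L.
After input B: C = (72.57·0.08839 + 0.446·0.0012) / 73.02 = 0.08786 mg/L.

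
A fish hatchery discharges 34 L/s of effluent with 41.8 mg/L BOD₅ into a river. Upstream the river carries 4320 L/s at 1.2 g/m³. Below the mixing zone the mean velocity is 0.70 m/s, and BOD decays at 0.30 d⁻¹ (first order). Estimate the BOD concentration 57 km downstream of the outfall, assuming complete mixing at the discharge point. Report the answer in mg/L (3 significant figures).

1.14 mg/L

34 L/s = 0.034 m³/s.
4320 L/s = 4.32 m³/s.
After complete mixing, C₀ = (0.034·41.8 + 4.32·1.2) / 4.354 = 1.517 mg/L.
Travel time t = 5.7e+04 m / 0.70 m/s = 8.143e+04 s = 0.9425 d.
C = 1.517·exp(−0.30·0.9425) = 1.517·0.7537 = 1.143 mg/L.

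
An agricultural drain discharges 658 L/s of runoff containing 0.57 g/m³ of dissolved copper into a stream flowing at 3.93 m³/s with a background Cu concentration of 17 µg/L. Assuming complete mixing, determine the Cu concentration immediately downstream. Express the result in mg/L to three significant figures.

658 L/s = 0.658 m³/s.
17 µg/L = 0.017 mg/L.
Conservation of mass across the mixing zone: C = (0.658·0.57 + 3.93·0.017) / (0.658 + 3.93) = 0.4419/4.588 = 0.09631 mg/L.

0.0963 mg/L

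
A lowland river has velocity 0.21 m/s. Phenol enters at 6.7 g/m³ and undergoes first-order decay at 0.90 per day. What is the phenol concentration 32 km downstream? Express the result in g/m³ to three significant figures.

Travel time t = 32 km / 0.21 m/s = 3.2e+04/0.21 = 1.524e+05 s = 1.764 d.
First-order decay: C = 6.7·exp(−0.90·1.764) = 6.7·0.2045 = 1.37 g/m³.

1.37 g/m³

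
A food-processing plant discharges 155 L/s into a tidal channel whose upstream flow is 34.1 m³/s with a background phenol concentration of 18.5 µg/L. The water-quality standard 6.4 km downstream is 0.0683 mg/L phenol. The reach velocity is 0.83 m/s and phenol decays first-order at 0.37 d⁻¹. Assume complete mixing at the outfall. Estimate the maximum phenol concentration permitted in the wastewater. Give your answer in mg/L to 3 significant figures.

11.5 mg/L

155 L/s = 0.155 m³/s.
18.5 µg/L = 0.0185 mg/L.
Travel time to the compliance point: t = 6400/0.83 = 7711 s = 0.08925 d; decay factor exp(−0.37·0.08925) = 0.9675.
So the concentration just after mixing may be at most 0.0683/0.9675 = 0.07059 mg/L.
Mass balance: 0.07059·34.26 = 0.155·Cₑ + 34.1·0.0185.
Cₑ = (2.418 − 0.6309) / 0.155 = 11.53 mg/L.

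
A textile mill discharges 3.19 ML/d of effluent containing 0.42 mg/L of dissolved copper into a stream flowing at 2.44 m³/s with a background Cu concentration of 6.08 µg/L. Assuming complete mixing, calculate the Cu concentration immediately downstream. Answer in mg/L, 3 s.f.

0.0122 mg/L

3.19 ML/d = 0.03692 m³/s.
6.08 µg/L = 0.00608 mg/L.
By mass balance at complete mixing, C = (0.03692·0.42 + 2.44·0.00608) / (0.03692 + 2.44) = 0.03034/2.477 = 0.01225 mg/L.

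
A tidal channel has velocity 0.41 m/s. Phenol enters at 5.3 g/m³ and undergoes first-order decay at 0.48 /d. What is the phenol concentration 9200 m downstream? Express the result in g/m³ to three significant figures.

4.68 g/m³

Travel time t = 9200 m / 0.41 m/s = 9200/0.41 = 2.244e+04 s = 0.2597 d.
First-order decay: C = 5.3·exp(−0.48·0.2597) = 5.3·0.8828 = 4.679 g/m³.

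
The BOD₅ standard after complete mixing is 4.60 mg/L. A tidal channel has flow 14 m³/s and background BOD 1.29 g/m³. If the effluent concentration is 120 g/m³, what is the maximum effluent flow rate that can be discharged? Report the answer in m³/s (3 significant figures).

Mass balance at complete mixing: C_std·(Q_w + Q_r) = Q_w·C_e + Q_r·C_b.
Rearranging, Q_w = Q_r·(C_std − C_b)/(C_e − C_std) = 14·(4.6 − 1.29) / (120 − 4.6) = 0.4016 m³/s.

0.402 m³/s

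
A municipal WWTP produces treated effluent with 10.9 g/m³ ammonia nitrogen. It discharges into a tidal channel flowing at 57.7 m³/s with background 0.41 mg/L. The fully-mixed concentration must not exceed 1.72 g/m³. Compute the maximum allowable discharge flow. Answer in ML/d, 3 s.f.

711 ML/d

Mass balance at complete mixing: C_std·(Q_w + Q_r) = Q_w·C_e + Q_r·C_b.
Rearranging, Q_w = Q_r·(C_std − C_b)/(C_e − C_std) = 57.7·(1.72 − 0.41) / (10.9 − 1.72) = 8.234 m³/s.
= 711.4 ML/d.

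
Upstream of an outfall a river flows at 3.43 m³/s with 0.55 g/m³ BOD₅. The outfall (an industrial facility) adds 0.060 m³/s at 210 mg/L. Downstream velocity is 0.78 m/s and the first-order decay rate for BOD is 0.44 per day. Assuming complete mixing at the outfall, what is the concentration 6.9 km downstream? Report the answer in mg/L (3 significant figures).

After complete mixing, C₀ = (0.06·210 + 3.43·0.55) / 3.49 = 4.151 mg/L.
Travel time t = 6900 m / 0.78 m/s = 8846 s = 0.1024 d.
C = 4.151·exp(−0.44·0.1024) = 4.151·0.9559 = 3.968 mg/L.

3.97 mg/L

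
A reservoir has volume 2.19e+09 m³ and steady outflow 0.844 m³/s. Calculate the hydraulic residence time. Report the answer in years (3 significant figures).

82.2 yr

Q = 0.844 m³/s × 3.156e+07 s/yr = 2.663e+07 m³/yr.
Hydraulic residence time τ = V/Q = 2.19e+09/2.663e+07 = 82.22 yr.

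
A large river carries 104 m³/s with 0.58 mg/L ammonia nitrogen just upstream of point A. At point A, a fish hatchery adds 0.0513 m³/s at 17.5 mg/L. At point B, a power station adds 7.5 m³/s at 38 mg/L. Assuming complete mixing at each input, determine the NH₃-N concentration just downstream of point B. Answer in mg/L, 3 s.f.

3.10 mg/L

After input A: C = (104·0.58 + 0.0513·17.5) / 104.1 = 0.5883 mg/L.
After input B: C = (104.1·0.5883 + 7.5·38) / 111.6 = 3.104 mg/L.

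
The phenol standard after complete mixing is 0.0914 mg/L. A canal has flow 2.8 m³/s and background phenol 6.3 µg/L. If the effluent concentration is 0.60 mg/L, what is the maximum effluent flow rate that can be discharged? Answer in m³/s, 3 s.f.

0.469 m³/s

6.3 µg/L = 0.0063 mg/L.
Mass balance at complete mixing: C_std·(Q_w + Q_r) = Q_w·C_e + Q_r·C_b.
Rearranging, Q_w = Q_r·(C_std − C_b)/(C_e − C_std) = 2.8·(0.0914 − 0.0063) / (0.6 − 0.0914) = 0.4685 m³/s.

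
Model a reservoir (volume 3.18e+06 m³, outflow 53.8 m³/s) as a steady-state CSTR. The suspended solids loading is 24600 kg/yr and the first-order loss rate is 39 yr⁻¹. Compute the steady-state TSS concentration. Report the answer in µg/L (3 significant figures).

13.5 µg/L

Outflow Q = 53.8 m³/s × 3.156e+07 s/yr = 1.698e+09 m³/yr.
Steady-state CSTR mass balance: W = Q·C + k·V·C, so C = W/(Q + kV).
Q + kV = 1.698e+09 + 39·3.18e+06 = 1.822e+09 m³/yr.
C = 24600/1.822e+09 = 1.35e-05 kg/m³ = 0.0135 mg/L = 13.5 µg/L.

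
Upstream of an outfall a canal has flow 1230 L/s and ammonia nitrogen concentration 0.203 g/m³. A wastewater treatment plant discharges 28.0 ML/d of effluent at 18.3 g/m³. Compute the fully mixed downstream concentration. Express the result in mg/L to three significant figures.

28.0 ML/d = 0.3241 m³/s.
1230 L/s = 1.23 m³/s.
By mass balance at complete mixing, C = (0.3241·18.3 + 1.23·0.203) / (0.3241 + 1.23) = 6.18/1.554 = 3.977 mg/L.

3.98 mg/L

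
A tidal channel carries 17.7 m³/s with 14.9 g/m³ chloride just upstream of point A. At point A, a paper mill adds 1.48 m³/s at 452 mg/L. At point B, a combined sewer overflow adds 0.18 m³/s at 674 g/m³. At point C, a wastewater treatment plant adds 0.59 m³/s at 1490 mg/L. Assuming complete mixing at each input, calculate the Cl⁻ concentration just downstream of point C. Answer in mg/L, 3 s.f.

After input A: C = (17.7·14.9 + 1.48·452) / 19.18 = 48.63 mg/L.
After input B: C = (19.18·48.63 + 0.18·674) / 19.36 = 54.44 mg/L.
After input C: C = (19.36·54.44 + 0.59·1490) / 19.95 = 96.9 mg/L.

96.9 mg/L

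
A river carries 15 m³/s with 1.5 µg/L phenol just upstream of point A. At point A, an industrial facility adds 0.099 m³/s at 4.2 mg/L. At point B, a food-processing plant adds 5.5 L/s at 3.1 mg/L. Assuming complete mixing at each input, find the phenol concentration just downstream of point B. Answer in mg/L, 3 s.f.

0.0301 mg/L

1.5 µg/L = 0.0015 mg/L.
After input A: C = (15·0.0015 + 0.099·4.2) / 15.1 = 0.02903 mg/L.
5.5 L/s = 0.0055 m³/s.
After input B: C = (15.1·0.02903 + 0.0055·3.1) / 15.1 = 0.03015 mg/L.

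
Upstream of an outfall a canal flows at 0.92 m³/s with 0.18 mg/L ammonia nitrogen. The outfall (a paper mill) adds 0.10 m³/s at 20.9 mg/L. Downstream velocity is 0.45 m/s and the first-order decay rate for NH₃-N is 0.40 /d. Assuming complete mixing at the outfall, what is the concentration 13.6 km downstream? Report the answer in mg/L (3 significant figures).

After complete mixing, C₀ = (0.1·20.9 + 0.92·0.18) / 1.02 = 2.211 mg/L.
Travel time t = 1.36e+04 m / 0.45 m/s = 3.022e+04 s = 0.3498 d.
C = 2.211·exp(−0.40·0.3498) = 2.211·0.8694 = 1.923 mg/L.

1.92 mg/L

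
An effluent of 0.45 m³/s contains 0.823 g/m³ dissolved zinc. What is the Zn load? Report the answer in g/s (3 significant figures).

Mass flux = Q·C = 0.45 m³/s × 0.823 g/m³ = 0.3704 g/s.

0.370 g/s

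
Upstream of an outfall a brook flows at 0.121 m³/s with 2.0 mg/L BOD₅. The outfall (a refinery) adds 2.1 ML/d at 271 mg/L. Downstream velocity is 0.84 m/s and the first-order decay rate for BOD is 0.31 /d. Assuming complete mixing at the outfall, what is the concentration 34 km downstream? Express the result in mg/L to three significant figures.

2.1 ML/d = 0.02431 m³/s.
After complete mixing, C₀ = (0.02431·271 + 0.121·2) / 0.1453 = 47 mg/L.
Travel time t = 3.4e+04 m / 0.84 m/s = 4.048e+04 s = 0.4685 d.
C = 47·exp(−0.31·0.4685) = 47·0.8648 = 40.64 mg/L.

40.6 mg/L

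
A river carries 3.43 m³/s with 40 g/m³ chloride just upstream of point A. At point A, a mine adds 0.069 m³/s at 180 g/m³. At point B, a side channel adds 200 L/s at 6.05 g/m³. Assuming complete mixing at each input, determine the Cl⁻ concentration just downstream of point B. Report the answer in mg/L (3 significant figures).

After input A: C = (3.43·40 + 0.069·180) / 3.499 = 42.76 mg/L.
200 L/s = 0.2 m³/s.
After input B: C = (3.499·42.76 + 0.2·6.05) / 3.699 = 40.78 mg/L.

40.8 mg/L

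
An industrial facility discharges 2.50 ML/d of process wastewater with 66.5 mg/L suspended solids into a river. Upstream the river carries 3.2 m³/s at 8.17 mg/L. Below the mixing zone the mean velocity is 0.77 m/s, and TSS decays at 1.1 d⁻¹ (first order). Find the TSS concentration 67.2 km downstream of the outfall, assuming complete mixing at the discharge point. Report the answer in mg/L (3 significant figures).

2.86 mg/L

2.50 ML/d = 0.02894 m³/s.
After complete mixing, C₀ = (0.02894·66.5 + 3.2·8.17) / 3.229 = 8.693 mg/L.
Travel time t = 6.72e+04 m / 0.77 m/s = 8.727e+04 s = 1.01 d.
C = 8.693·exp(−1.1·1.01) = 8.693·0.3292 = 2.862 mg/L.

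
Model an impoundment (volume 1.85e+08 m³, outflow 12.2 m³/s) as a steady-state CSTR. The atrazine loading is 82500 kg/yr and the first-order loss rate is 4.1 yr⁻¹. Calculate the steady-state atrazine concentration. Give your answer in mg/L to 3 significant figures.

Outflow Q = 12.2 m³/s × 3.156e+07 s/yr = 3.85e+08 m³/yr.
Steady-state CSTR mass balance: W = Q·C + k·V·C, so C = W/(Q + kV).
Q + kV = 3.85e+08 + 4.1·1.85e+08 = 1.144e+09 m³/yr.
C = 82500/1.144e+09 = 7.215e-05 kg/m³ = 0.07215 mg/L.

0.0721 mg/L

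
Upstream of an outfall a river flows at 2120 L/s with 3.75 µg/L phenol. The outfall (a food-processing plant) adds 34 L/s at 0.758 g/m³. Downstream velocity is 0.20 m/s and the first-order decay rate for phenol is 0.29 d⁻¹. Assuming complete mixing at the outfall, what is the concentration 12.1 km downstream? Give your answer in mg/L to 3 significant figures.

34 L/s = 0.034 m³/s.
2120 L/s = 2.12 m³/s.
3.75 µg/L = 0.00375 mg/L.
After complete mixing, C₀ = (0.034·0.758 + 2.12·0.00375) / 2.154 = 0.01566 mg/L.
Travel time t = 1.21e+04 m / 0.20 m/s = 6.05e+04 s = 0.7002 d.
C = 0.01566·exp(−0.29·0.7002) = 0.01566·0.8162 = 0.01278 mg/L.

0.0128 mg/L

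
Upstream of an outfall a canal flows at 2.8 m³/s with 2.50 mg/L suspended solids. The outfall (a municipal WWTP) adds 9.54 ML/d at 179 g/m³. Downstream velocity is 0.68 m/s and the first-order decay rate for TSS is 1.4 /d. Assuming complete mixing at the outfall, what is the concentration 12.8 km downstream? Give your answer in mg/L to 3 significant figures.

9.54 ML/d = 0.1104 m³/s.
After complete mixing, C₀ = (0.1104·179 + 2.8·2.5) / 2.91 = 9.196 mg/L.
Travel time t = 1.28e+04 m / 0.68 m/s = 1.882e+04 s = 0.2179 d.
C = 9.196·exp(−1.4·0.2179) = 9.196·0.7371 = 6.779 mg/L.

6.78 mg/L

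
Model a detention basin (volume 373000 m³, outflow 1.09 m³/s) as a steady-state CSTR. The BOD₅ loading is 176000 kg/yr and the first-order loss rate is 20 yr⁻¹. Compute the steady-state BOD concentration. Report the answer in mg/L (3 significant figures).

4.20 mg/L

Outflow Q = 1.09 m³/s × 3.156e+07 s/yr = 3.44e+07 m³/yr.
Steady-state CSTR mass balance: W = Q·C + k·V·C, so C = W/(Q + kV).
Q + kV = 3.44e+07 + 20·373000 = 4.186e+07 m³/yr.
C = 176000/4.186e+07 = 0.004205 kg/m³ = 4.205 mg/L.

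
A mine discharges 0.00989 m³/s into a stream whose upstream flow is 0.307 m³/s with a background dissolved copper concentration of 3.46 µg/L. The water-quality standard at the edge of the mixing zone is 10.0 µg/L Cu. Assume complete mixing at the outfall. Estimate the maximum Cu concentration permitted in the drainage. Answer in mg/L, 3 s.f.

0.213 mg/L

3.46 µg/L = 0.00346 mg/L.
10.0 µg/L = 0.01 mg/L.
Mass balance: 0.01·0.3169 = 0.00989·Cₑ + 0.307·0.00346.
Cₑ = (0.003169 − 0.001062) / 0.00989 = 0.213 mg/L.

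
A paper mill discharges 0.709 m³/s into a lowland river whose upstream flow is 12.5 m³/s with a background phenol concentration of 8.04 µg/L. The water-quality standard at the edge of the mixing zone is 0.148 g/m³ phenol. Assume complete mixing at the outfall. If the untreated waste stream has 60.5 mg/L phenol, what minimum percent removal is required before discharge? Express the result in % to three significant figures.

8.04 µg/L = 0.00804 mg/L.
Mass balance: 0.148·13.21 = 0.709·Cₑ + 12.5·0.00804.
Cₑ = (1.955 − 0.1005) / 0.709 = 2.616 mg/L.
Required removal = 1 − 2.616/60.5 = 95.68 %.

95.7 %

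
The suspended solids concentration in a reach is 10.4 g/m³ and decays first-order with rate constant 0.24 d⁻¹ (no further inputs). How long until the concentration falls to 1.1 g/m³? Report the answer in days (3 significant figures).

9.36 d

t = ln(C₀/C)/k = ln(10.4/1.1)/0.24 = 2.246/0.24 = 9.36 d.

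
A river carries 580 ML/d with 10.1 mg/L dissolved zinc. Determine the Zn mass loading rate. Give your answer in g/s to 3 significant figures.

580 ML/d = 6.713 m³/s.
Mass flux = Q·C = 6.713 m³/s × 10.1 g/m³ = 67.8 g/s.

67.8 g/s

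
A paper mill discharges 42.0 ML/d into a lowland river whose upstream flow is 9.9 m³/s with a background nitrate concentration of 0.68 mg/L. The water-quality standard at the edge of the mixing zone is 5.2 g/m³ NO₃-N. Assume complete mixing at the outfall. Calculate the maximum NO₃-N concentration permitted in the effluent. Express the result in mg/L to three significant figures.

42.0 ML/d = 0.4861 m³/s.
Mass balance: 5.2·10.39 = 0.4861·Cₑ + 9.9·0.68.
Cₑ = (54.01 − 6.732) / 0.4861 = 97.25 mg/L.

97.3 mg/L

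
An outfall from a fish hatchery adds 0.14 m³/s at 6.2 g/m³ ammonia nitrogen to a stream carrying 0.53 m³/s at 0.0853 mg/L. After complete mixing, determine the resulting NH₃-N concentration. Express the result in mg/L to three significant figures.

Conservation of mass across the mixing zone: C = (0.14·6.2 + 0.53·0.0853) / (0.14 + 0.53) = 0.9132/0.67 = 1.363 mg/L.

1.36 mg/L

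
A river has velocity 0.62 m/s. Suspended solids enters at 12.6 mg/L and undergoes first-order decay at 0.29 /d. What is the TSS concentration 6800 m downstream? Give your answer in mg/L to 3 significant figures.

Travel time t = 6800 m / 0.62 m/s = 6800/0.62 = 1.097e+04 s = 0.1269 d.
First-order decay: C = 12.6·exp(−0.29·0.1269) = 12.6·0.9639 = 12.14 mg/L.

12.1 mg/L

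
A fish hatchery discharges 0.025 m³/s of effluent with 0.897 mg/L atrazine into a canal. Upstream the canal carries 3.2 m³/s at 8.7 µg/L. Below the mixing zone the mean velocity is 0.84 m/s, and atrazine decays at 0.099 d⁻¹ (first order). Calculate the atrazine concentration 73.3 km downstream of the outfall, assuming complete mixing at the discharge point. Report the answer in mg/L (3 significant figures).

0.0141 mg/L

8.7 µg/L = 0.0087 mg/L.
After complete mixing, C₀ = (0.025·0.897 + 3.2·0.0087) / 3.225 = 0.01559 mg/L.
Travel time t = 7.33e+04 m / 0.84 m/s = 8.726e+04 s = 1.01 d.
C = 0.01559·exp(−0.099·1.01) = 0.01559·0.9048 = 0.0141 mg/L.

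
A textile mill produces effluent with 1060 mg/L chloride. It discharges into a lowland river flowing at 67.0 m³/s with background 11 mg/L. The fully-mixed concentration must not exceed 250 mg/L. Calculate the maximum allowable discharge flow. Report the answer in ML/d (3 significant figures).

1710 ML/d

Mass balance at complete mixing: C_std·(Q_w + Q_r) = Q_w·C_e + Q_r·C_b.
Rearranging, Q_w = Q_r·(C_std − C_b)/(C_e − C_std) = 67.0·(250 − 11) / (1060 − 250) = 19.77 m³/s.
= 1708 ML/d.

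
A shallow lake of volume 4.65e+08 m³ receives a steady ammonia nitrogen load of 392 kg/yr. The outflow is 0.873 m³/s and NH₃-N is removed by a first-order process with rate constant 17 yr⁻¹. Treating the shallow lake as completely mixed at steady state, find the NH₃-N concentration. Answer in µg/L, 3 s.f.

0.0494 µg/L

Outflow Q = 0.873 m³/s × 3.156e+07 s/yr = 2.755e+07 m³/yr.
Steady-state CSTR mass balance: W = Q·C + k·V·C, so C = W/(Q + kV).
Q + kV = 2.755e+07 + 17·4.65e+08 = 7.933e+09 m³/yr.
C = 392/7.933e+09 = 4.942e-08 kg/m³ = 4.942e-05 mg/L = 0.04942 µg/L.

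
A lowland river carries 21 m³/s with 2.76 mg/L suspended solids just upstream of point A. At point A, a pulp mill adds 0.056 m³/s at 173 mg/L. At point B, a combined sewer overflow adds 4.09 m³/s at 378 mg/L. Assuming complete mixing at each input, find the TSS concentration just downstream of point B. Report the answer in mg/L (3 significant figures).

After input A: C = (21·2.76 + 0.056·173) / 21.06 = 3.213 mg/L.
After input B: C = (21.06·3.213 + 4.09·378) / 25.15 = 64.17 mg/L.

64.2 mg/L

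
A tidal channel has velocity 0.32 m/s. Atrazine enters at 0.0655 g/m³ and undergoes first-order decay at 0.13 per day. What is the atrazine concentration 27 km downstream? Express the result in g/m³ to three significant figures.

Travel time t = 27 km / 0.32 m/s = 2.7e+04/0.32 = 8.438e+04 s = 0.9766 d.
First-order decay: C = 0.0655·exp(−0.13·0.9766) = 0.0655·0.8808 = 0.05769 g/m³.

0.0577 g/m³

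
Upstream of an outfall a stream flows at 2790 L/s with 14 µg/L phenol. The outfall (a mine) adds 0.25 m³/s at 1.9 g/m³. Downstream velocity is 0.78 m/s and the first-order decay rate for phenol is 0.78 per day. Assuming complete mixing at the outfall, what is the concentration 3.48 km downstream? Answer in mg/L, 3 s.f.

0.162 mg/L

2790 L/s = 2.79 m³/s.
14 µg/L = 0.014 mg/L.
After complete mixing, C₀ = (0.25·1.9 + 2.79·0.014) / 3.04 = 0.1691 mg/L.
Travel time t = 3480 m / 0.78 m/s = 4462 s = 0.05164 d.
C = 0.1691·exp(−0.78·0.05164) = 0.1691·0.9605 = 0.1624 mg/L.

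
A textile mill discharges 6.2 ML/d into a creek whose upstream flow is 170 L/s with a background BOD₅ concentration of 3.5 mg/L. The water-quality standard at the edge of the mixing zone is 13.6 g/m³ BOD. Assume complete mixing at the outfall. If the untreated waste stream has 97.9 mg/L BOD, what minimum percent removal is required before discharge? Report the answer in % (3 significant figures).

61.7 %

6.2 ML/d = 0.07176 m³/s.
170 L/s = 0.17 m³/s.
Mass balance: 13.6·0.2418 = 0.07176·Cₑ + 0.17·3.5.
Cₑ = (3.288 − 0.595) / 0.07176 = 37.53 mg/L.
Required removal = 1 − 37.53/97.9 = 61.67 %.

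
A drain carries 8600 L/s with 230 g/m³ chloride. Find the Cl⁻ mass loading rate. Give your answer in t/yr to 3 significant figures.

62400 t/yr

8600 L/s = 8.6 m³/s.
Mass flux = Q·C = 8.6 m³/s × 230 g/m³ = 1978 g/s.
= 1978 g/s × 31.56 = 6.242e+04 t/yr.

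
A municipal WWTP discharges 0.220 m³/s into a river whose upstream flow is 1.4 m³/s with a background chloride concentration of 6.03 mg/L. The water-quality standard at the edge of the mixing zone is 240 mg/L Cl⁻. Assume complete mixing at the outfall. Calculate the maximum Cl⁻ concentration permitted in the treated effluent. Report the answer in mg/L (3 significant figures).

1730 mg/L

Mass balance: 240·1.62 = 0.22·Cₑ + 1.4·6.03.
Cₑ = (388.8 − 8.442) / 0.22 = 1729 mg/L.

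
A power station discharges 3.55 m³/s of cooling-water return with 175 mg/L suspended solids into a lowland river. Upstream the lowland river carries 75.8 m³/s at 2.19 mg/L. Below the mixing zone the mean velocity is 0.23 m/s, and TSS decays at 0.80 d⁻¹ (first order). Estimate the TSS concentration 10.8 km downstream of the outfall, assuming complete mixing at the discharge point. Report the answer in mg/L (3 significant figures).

6.42 mg/L

After complete mixing, C₀ = (3.55·175 + 75.8·2.19) / 79.35 = 9.921 mg/L.
Travel time t = 1.08e+04 m / 0.23 m/s = 4.696e+04 s = 0.5435 d.
C = 9.921·exp(−0.80·0.5435) = 9.921·0.6474 = 6.423 mg/L.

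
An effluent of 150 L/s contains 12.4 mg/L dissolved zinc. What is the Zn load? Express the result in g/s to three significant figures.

1.86 g/s

150 L/s = 0.15 m³/s.
Mass flux = Q·C = 0.15 m³/s × 12.4 g/m³ = 1.86 g/s.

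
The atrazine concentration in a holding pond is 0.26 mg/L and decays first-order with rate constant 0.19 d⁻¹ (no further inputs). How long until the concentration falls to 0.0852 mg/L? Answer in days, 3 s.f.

5.87 d

t = ln(C₀/C)/k = ln(0.26/0.0852)/0.19 = 1.116/0.19 = 5.872 d.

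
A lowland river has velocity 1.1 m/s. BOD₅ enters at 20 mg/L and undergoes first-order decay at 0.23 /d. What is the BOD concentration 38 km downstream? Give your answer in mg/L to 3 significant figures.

Travel time t = 38 km / 1.1 m/s = 3.8e+04/1.1 = 3.455e+04 s = 0.3998 d.
First-order decay: C = 20·exp(−0.23·0.3998) = 20·0.9121 = 18.24 mg/L.

18.2 mg/L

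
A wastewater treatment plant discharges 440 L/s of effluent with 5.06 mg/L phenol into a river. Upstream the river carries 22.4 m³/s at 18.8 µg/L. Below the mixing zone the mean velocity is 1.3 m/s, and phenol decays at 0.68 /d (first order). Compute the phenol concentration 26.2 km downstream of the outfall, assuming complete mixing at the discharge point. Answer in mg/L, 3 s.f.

440 L/s = 0.44 m³/s.
18.8 µg/L = 0.0188 mg/L.
After complete mixing, C₀ = (0.44·5.06 + 22.4·0.0188) / 22.84 = 0.1159 mg/L.
Travel time t = 2.62e+04 m / 1.3 m/s = 2.015e+04 s = 0.2333 d.
C = 0.1159·exp(−0.68·0.2333) = 0.1159·0.8533 = 0.09891 mg/L.

0.0989 mg/L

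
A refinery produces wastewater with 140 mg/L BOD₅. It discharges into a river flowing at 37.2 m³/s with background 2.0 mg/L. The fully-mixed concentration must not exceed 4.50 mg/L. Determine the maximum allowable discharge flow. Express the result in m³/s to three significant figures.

Mass balance at complete mixing: C_std·(Q_w + Q_r) = Q_w·C_e + Q_r·C_b.
Rearranging, Q_w = Q_r·(C_std − C_b)/(C_e − C_std) = 37.2·(4.5 − 2) / (140 − 4.5) = 0.6863 m³/s.

0.686 m³/s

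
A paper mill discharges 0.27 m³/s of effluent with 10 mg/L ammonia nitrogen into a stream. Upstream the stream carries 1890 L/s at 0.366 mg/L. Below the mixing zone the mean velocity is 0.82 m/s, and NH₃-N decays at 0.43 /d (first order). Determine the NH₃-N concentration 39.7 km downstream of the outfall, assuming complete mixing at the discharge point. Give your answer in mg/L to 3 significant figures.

1.23 mg/L

1890 L/s = 1.89 m³/s.
After complete mixing, C₀ = (0.27·10 + 1.89·0.366) / 2.16 = 1.57 mg/L.
Travel time t = 3.97e+04 m / 0.82 m/s = 4.841e+04 s = 0.5604 d.
C = 1.57·exp(−0.43·0.5604) = 1.57·0.7859 = 1.234 mg/L.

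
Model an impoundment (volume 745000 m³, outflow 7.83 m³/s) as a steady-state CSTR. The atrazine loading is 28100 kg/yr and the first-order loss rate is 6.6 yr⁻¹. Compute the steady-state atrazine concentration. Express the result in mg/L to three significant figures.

Outflow Q = 7.83 m³/s × 3.156e+07 s/yr = 2.471e+08 m³/yr.
Steady-state CSTR mass balance: W = Q·C + k·V·C, so C = W/(Q + kV).
Q + kV = 2.471e+08 + 6.6·745000 = 2.52e+08 m³/yr.
C = 28100/2.52e+08 = 0.0001115 kg/m³ = 0.1115 mg/L.

0.112 mg/L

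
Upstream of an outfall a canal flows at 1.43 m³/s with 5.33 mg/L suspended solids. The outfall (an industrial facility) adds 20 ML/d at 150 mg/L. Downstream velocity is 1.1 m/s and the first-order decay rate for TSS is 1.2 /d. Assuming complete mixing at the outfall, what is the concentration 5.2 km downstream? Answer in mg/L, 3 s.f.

23.9 mg/L

20 ML/d = 0.2315 m³/s.
After complete mixing, C₀ = (0.2315·150 + 1.43·5.33) / 1.661 = 25.49 mg/L.
Travel time t = 5200 m / 1.1 m/s = 4727 s = 0.05471 d.
C = 25.49·exp(−1.2·0.05471) = 25.49·0.9365 = 23.87 mg/L.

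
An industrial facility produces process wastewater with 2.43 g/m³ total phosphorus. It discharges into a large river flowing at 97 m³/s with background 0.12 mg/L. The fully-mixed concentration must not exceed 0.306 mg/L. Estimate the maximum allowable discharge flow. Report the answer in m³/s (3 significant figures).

Mass balance at complete mixing: C_std·(Q_w + Q_r) = Q_w·C_e + Q_r·C_b.
Rearranging, Q_w = Q_r·(C_std − C_b)/(C_e − C_std) = 97·(0.306 − 0.12) / (2.43 − 0.306) = 8.494 m³/s.

8.49 m³/s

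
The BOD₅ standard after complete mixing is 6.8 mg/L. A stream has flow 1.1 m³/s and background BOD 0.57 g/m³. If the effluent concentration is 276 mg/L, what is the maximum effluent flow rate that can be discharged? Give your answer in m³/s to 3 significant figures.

Mass balance at complete mixing: C_std·(Q_w + Q_r) = Q_w·C_e + Q_r·C_b.
Rearranging, Q_w = Q_r·(C_std − C_b)/(C_e − C_std) = 1.1·(6.8 − 0.57) / (276 − 6.8) = 0.02546 m³/s.

0.0255 m³/s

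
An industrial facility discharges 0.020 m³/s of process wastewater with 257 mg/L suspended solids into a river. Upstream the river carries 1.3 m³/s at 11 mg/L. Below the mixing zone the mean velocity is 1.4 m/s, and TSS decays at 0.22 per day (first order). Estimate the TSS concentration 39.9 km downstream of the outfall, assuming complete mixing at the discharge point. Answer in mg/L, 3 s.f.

13.7 mg/L

After complete mixing, C₀ = (0.02·257 + 1.3·11) / 1.32 = 14.73 mg/L.
Travel time t = 3.99e+04 m / 1.4 m/s = 2.85e+04 s = 0.3299 d.
C = 14.73·exp(−0.22·0.3299) = 14.73·0.93 = 13.7 mg/L.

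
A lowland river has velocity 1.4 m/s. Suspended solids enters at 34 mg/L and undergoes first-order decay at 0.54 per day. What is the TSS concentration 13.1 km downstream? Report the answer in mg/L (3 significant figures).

32.1 mg/L

Travel time t = 13.1 km / 1.4 m/s = 1.31e+04/1.4 = 9357 s = 0.1083 d.
First-order decay: C = 34·exp(−0.54·0.1083) = 34·0.9432 = 32.07 mg/L.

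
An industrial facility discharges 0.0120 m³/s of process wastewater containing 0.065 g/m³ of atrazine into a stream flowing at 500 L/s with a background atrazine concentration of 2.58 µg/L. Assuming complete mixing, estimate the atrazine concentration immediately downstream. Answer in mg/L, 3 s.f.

500 L/s = 0.5 m³/s.
2.58 µg/L = 0.00258 mg/L.
By mass balance at complete mixing, C = (0.012·0.065 + 0.5·0.00258) / (0.012 + 0.5) = 0.00207/0.512 = 0.004043 mg/L.

0.00404 mg/L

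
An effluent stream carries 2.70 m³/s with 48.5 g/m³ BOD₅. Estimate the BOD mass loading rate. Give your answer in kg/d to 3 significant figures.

11300 kg/d

Mass flux = Q·C = 2.7 m³/s × 48.5 g/m³ = 131 g/s.
= 131 g/s × 86.4 = 1.131e+04 kg/d.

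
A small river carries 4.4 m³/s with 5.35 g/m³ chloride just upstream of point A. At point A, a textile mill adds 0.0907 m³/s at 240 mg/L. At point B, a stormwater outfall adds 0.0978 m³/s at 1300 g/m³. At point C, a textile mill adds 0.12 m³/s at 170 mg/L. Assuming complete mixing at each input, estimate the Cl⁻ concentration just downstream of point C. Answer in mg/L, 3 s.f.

After input A: C = (4.4·5.35 + 0.0907·240) / 4.491 = 10.09 mg/L.
After input B: C = (4.491·10.09 + 0.0978·1300) / 4.589 = 37.58 mg/L.
After input C: C = (4.589·37.58 + 0.12·170) / 4.709 = 40.96 mg/L.

41.0 mg/L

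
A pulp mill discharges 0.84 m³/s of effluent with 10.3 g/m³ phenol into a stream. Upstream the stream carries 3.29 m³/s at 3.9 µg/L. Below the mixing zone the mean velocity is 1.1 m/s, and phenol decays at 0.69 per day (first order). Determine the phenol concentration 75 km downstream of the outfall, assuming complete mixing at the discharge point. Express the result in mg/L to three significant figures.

1.22 mg/L

3.9 µg/L = 0.0039 mg/L.
After complete mixing, C₀ = (0.84·10.3 + 3.29·0.0039) / 4.13 = 2.098 mg/L.
Travel time t = 7.5e+04 m / 1.1 m/s = 6.818e+04 s = 0.7891 d.
C = 2.098·exp(−0.69·0.7891) = 2.098·0.5801 = 1.217 mg/L.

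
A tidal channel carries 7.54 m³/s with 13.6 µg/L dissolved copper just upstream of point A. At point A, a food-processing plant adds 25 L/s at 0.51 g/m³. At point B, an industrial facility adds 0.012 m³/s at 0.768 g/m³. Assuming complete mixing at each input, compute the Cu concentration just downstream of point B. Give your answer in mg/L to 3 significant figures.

13.6 µg/L = 0.0136 mg/L.
25 L/s = 0.025 m³/s.
After input A: C = (7.54·0.0136 + 0.025·0.51) / 7.565 = 0.01524 mg/L.
After input B: C = (7.565·0.01524 + 0.012·0.768) / 7.577 = 0.01643 mg/L.

0.0164 mg/L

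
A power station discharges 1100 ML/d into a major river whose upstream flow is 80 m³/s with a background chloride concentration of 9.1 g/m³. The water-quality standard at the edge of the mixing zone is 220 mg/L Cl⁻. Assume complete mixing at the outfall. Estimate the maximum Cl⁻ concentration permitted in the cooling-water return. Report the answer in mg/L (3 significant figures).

1550 mg/L

1100 ML/d = 12.73 m³/s.
Mass balance: 220·92.73 = 12.73·Cₑ + 80·9.1.
Cₑ = (2.04e+04 − 728) / 12.73 = 1545 mg/L.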